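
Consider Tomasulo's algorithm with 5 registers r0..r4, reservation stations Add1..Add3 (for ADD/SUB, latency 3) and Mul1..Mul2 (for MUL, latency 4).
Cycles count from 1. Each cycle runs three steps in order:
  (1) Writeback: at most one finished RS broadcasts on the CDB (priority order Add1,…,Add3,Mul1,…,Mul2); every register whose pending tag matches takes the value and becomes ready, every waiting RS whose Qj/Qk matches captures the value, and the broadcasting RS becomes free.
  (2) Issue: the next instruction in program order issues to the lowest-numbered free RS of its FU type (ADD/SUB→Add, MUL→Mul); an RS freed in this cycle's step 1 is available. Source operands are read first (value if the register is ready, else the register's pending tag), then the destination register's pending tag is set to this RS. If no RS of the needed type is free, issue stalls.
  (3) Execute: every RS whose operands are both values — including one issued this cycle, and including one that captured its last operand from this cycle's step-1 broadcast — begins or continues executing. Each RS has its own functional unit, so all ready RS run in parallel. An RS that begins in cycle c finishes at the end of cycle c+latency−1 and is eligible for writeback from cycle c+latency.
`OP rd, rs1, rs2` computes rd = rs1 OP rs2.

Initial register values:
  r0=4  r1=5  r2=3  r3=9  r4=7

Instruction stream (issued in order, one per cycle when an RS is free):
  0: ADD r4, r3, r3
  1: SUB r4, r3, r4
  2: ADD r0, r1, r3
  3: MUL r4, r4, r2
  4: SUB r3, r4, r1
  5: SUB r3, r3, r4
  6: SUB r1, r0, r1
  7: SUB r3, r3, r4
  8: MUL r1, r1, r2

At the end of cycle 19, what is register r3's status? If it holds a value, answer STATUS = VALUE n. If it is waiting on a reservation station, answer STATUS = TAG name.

c1: issue ADD r4<-Add1 | r0:4,r1:5,r2:3,r3:9,r4:Add1
c2: issue SUB r4<-Add2 | r0:4,r1:5,r2:3,r3:9,r4:Add2
c3: issue ADD r0<-Add3 | r0:Add3,r1:5,r2:3,r3:9,r4:Add2
c4: CDB Add1=18; issue MUL r4<-Mul1 | r0:Add3,r1:5,r2:3,r3:9,r4:Mul1
c5: issue SUB r3<-Add1 | r0:Add3,r1:5,r2:3,r3:Add1,r4:Mul1
c6: CDB Add3=14; issue SUB r3<-Add3 | r0:14,r1:5,r2:3,r3:Add3,r4:Mul1
c7: CDB Add2=-9; issue SUB r1<-Add2 | r0:14,r1:Add2,r2:3,r3:Add3,r4:Mul1
c8: stall | r0:14,r1:Add2,r2:3,r3:Add3,r4:Mul1
c9: stall | r0:14,r1:Add2,r2:3,r3:Add3,r4:Mul1
c10: CDB Add2=9; issue SUB r3<-Add2 | r0:14,r1:9,r2:3,r3:Add2,r4:Mul1
c11: CDB Mul1=-27; issue MUL r1<-Mul1 | r0:14,r1:Mul1,r2:3,r3:Add2,r4:-27
c12: - | r0:14,r1:Mul1,r2:3,r3:Add2,r4:-27
c13: - | r0:14,r1:Mul1,r2:3,r3:Add2,r4:-27
c14: CDB Add1=-32 | r0:14,r1:Mul1,r2:3,r3:Add2,r4:-27
c15: CDB Mul1=27 | r0:14,r1:27,r2:3,r3:Add2,r4:-27
c16: - | r0:14,r1:27,r2:3,r3:Add2,r4:-27
c17: CDB Add3=-5 | r0:14,r1:27,r2:3,r3:Add2,r4:-27
c18: - | r0:14,r1:27,r2:3,r3:Add2,r4:-27
c19: - | r0:14,r1:27,r2:3,r3:Add2,r4:-27

STATUS = TAG Add2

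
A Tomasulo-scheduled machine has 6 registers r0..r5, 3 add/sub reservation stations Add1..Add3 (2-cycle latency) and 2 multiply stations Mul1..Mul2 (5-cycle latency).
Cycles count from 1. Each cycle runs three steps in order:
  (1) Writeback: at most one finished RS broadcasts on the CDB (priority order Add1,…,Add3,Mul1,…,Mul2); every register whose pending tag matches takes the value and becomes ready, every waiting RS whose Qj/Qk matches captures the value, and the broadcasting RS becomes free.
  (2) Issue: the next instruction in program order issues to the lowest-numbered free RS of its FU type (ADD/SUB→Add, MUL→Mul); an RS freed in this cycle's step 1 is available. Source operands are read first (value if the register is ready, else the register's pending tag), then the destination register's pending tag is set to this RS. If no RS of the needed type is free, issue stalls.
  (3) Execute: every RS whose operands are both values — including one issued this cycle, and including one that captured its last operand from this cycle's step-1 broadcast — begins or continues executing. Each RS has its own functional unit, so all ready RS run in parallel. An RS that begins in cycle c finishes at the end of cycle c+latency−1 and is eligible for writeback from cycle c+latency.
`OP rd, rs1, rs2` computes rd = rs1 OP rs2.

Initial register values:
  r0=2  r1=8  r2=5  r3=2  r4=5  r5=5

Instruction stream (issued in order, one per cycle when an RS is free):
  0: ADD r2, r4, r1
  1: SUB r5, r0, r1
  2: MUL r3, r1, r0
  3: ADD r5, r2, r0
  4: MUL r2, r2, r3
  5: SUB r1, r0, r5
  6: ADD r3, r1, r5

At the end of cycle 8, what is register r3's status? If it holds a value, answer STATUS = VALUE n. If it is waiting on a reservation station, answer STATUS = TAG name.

STATUS = TAG Add2

c1: issue ADD r2<-Add1 | r0:2,r1:8,r2:Add1,r3:2,r4:5,r5:5
c2: issue SUB r5<-Add2 | r0:2,r1:8,r2:Add1,r3:2,r4:5,r5:Add2
c3: CDB Add1=13; issue MUL r3<-Mul1 | r0:2,r1:8,r2:13,r3:Mul1,r4:5,r5:Add2
c4: CDB Add2=-6; issue ADD r5<-Add1 | r0:2,r1:8,r2:13,r3:Mul1,r4:5,r5:Add1
c5: issue MUL r2<-Mul2 | r0:2,r1:8,r2:Mul2,r3:Mul1,r4:5,r5:Add1
c6: CDB Add1=15; issue SUB r1<-Add1 | r0:2,r1:Add1,r2:Mul2,r3:Mul1,r4:5,r5:15
c7: issue ADD r3<-Add2 | r0:2,r1:Add1,r2:Mul2,r3:Add2,r4:5,r5:15
c8: CDB Add1=-13 | r0:2,r1:-13,r2:Mul2,r3:Add2,r4:5,r5:15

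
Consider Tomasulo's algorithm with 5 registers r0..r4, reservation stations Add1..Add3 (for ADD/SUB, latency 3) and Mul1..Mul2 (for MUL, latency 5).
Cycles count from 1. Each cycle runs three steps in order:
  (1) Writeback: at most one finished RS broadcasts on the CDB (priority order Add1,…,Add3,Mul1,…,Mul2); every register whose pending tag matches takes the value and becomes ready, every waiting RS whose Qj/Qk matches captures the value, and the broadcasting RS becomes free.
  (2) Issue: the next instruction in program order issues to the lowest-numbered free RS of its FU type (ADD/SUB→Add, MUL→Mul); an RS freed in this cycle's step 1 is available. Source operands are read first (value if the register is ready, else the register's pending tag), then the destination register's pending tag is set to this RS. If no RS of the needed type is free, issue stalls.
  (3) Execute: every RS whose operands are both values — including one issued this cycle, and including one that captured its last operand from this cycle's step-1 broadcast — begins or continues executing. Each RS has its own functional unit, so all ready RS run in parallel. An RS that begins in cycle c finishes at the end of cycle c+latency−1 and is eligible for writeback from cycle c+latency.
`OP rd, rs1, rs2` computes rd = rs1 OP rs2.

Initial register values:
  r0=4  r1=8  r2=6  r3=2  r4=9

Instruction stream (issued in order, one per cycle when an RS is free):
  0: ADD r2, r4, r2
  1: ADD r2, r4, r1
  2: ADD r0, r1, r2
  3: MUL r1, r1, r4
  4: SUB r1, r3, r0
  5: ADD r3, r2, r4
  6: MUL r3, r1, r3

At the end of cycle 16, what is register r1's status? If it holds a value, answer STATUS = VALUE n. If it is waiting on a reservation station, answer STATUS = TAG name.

STATUS = VALUE -23

c1: issue ADD r2<-Add1 | r0:4,r1:8,r2:Add1,r3:2,r4:9
c2: issue ADD r2<-Add2 | r0:4,r1:8,r2:Add2,r3:2,r4:9
c3: issue ADD r0<-Add3 | r0:Add3,r1:8,r2:Add2,r3:2,r4:9
c4: CDB Add1=15; issue MUL r1<-Mul1 | r0:Add3,r1:Mul1,r2:Add2,r3:2,r4:9
c5: CDB Add2=17; issue SUB r1<-Add1 | r0:Add3,r1:Add1,r2:17,r3:2,r4:9
c6: issue ADD r3<-Add2 | r0:Add3,r1:Add1,r2:17,r3:Add2,r4:9
c7: issue MUL r3<-Mul2 | r0:Add3,r1:Add1,r2:17,r3:Mul2,r4:9
c8: CDB Add3=25 | r0:25,r1:Add1,r2:17,r3:Mul2,r4:9
c9: CDB Add2=26 | r0:25,r1:Add1,r2:17,r3:Mul2,r4:9
c10: CDB Mul1=72 | r0:25,r1:Add1,r2:17,r3:Mul2,r4:9
c11: CDB Add1=-23 | r0:25,r1:-23,r2:17,r3:Mul2,r4:9
c12: - | r0:25,r1:-23,r2:17,r3:Mul2,r4:9
c13: - | r0:25,r1:-23,r2:17,r3:Mul2,r4:9
c14: - | r0:25,r1:-23,r2:17,r3:Mul2,r4:9
c15: - | r0:25,r1:-23,r2:17,r3:Mul2,r4:9
c16: CDB Mul2=-598 | r0:25,r1:-23,r2:17,r3:-598,r4:9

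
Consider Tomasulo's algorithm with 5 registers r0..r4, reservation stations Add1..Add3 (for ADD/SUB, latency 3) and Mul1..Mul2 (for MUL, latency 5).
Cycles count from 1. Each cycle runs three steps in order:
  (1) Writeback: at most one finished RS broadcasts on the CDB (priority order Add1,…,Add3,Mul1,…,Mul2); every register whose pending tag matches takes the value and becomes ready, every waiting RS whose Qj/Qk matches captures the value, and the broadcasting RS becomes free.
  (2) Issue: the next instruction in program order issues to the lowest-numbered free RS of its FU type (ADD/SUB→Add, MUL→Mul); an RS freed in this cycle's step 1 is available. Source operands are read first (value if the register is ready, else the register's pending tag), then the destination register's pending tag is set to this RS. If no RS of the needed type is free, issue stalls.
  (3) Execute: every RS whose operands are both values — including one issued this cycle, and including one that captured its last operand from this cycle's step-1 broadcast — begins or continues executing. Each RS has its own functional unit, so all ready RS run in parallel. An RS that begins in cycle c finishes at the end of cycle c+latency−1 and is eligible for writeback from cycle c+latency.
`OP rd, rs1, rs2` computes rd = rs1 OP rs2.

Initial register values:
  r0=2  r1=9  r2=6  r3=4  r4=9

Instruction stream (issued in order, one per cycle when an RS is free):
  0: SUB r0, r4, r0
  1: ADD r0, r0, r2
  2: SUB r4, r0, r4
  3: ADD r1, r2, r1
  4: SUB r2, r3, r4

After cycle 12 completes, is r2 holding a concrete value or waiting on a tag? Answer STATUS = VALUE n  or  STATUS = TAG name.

cycle 1: issue SUB r0<-Add1 // r0:Add1,r1:9,r2:6,r3:4,r4:9
cycle 2: issue ADD r0<-Add2 // r0:Add2,r1:9,r2:6,r3:4,r4:9
cycle 3: issue SUB r4<-Add3 // r0:Add2,r1:9,r2:6,r3:4,r4:Add3
cycle 4: CDB Add1=7; issue ADD r1<-Add1 // r0:Add2,r1:Add1,r2:6,r3:4,r4:Add3
cycle 5: stall // r0:Add2,r1:Add1,r2:6,r3:4,r4:Add3
cycle 6: stall // r0:Add2,r1:Add1,r2:6,r3:4,r4:Add3
cycle 7: CDB Add1=15; issue SUB r2<-Add1 // r0:Add2,r1:15,r2:Add1,r3:4,r4:Add3
cycle 8: CDB Add2=13 // r0:13,r1:15,r2:Add1,r3:4,r4:Add3
cycle 9: - // r0:13,r1:15,r2:Add1,r3:4,r4:Add3
cycle 10: - // r0:13,r1:15,r2:Add1,r3:4,r4:Add3
cycle 11: CDB Add3=4 // r0:13,r1:15,r2:Add1,r3:4,r4:4
cycle 12: - // r0:13,r1:15,r2:Add1,r3:4,r4:4

STATUS = TAG Add1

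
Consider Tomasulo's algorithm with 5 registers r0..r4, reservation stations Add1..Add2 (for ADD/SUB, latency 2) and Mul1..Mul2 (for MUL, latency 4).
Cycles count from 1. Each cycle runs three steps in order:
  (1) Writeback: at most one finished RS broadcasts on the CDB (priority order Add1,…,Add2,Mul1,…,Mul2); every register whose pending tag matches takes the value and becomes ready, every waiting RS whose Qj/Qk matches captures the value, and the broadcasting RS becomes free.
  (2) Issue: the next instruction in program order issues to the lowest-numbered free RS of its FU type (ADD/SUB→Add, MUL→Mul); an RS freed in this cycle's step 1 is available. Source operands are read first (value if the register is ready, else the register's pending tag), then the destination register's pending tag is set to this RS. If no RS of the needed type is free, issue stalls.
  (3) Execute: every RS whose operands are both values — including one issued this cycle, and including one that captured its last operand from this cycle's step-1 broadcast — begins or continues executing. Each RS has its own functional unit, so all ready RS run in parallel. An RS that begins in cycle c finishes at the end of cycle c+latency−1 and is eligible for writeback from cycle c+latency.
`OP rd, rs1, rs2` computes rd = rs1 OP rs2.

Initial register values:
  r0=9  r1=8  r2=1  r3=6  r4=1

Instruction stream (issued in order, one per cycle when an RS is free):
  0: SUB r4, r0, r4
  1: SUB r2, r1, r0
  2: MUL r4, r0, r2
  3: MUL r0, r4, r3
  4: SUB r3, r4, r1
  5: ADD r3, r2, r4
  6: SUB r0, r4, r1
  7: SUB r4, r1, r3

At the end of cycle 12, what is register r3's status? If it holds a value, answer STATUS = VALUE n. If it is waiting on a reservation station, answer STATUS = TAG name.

STATUS = VALUE -10

c1: issue SUB r4<-Add1 | r0:9,r1:8,r2:1,r3:6,r4:Add1
c2: issue SUB r2<-Add2 | r0:9,r1:8,r2:Add2,r3:6,r4:Add1
c3: CDB Add1=8; issue MUL r4<-Mul1 | r0:9,r1:8,r2:Add2,r3:6,r4:Mul1
c4: CDB Add2=-1; issue MUL r0<-Mul2 | r0:Mul2,r1:8,r2:-1,r3:6,r4:Mul1
c5: issue SUB r3<-Add1 | r0:Mul2,r1:8,r2:-1,r3:Add1,r4:Mul1
c6: issue ADD r3<-Add2 | r0:Mul2,r1:8,r2:-1,r3:Add2,r4:Mul1
c7: stall | r0:Mul2,r1:8,r2:-1,r3:Add2,r4:Mul1
c8: CDB Mul1=-9; stall | r0:Mul2,r1:8,r2:-1,r3:Add2,r4:-9
c9: stall | r0:Mul2,r1:8,r2:-1,r3:Add2,r4:-9
c10: CDB Add1=-17; issue SUB r0<-Add1 | r0:Add1,r1:8,r2:-1,r3:Add2,r4:-9
c11: CDB Add2=-10; issue SUB r4<-Add2 | r0:Add1,r1:8,r2:-1,r3:-10,r4:Add2
c12: CDB Add1=-17 | r0:-17,r1:8,r2:-1,r3:-10,r4:Add2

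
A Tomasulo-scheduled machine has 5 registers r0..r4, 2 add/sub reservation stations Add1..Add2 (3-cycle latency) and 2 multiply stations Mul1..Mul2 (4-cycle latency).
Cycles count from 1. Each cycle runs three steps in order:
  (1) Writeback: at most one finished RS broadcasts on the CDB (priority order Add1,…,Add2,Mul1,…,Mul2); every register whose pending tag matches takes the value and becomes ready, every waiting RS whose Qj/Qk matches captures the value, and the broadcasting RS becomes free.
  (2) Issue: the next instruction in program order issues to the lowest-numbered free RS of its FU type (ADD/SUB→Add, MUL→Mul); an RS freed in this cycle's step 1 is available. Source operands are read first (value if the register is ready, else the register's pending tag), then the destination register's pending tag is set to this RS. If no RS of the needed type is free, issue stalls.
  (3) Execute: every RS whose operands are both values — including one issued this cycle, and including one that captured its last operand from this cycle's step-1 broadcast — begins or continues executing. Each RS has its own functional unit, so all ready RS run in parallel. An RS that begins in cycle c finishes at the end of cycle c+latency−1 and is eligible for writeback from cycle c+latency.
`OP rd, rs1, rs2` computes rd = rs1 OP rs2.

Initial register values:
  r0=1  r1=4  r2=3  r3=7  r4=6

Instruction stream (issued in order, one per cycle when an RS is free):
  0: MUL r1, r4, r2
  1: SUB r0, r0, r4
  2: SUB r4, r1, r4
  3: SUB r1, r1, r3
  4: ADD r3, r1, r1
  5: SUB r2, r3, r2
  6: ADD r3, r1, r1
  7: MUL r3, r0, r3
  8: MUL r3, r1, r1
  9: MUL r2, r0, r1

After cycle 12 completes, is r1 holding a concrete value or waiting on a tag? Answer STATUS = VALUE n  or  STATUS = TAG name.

c1: issue MUL r1<-Mul1 | r0:1,r1:Mul1,r2:3,r3:7,r4:6
c2: issue SUB r0<-Add1 | r0:Add1,r1:Mul1,r2:3,r3:7,r4:6
c3: issue SUB r4<-Add2 | r0:Add1,r1:Mul1,r2:3,r3:7,r4:Add2
c4: stall | r0:Add1,r1:Mul1,r2:3,r3:7,r4:Add2
c5: CDB Add1=-5; issue SUB r1<-Add1 | r0:-5,r1:Add1,r2:3,r3:7,r4:Add2
c6: CDB Mul1=18; stall | r0:-5,r1:Add1,r2:3,r3:7,r4:Add2
c7: stall | r0:-5,r1:Add1,r2:3,r3:7,r4:Add2
c8: stall | r0:-5,r1:Add1,r2:3,r3:7,r4:Add2
c9: CDB Add1=11; issue ADD r3<-Add1 | r0:-5,r1:11,r2:3,r3:Add1,r4:Add2
c10: CDB Add2=12; issue SUB r2<-Add2 | r0:-5,r1:11,r2:Add2,r3:Add1,r4:12
c11: stall | r0:-5,r1:11,r2:Add2,r3:Add1,r4:12
c12: CDB Add1=22; issue ADD r3<-Add1 | r0:-5,r1:11,r2:Add2,r3:Add1,r4:12

STATUS = VALUE 11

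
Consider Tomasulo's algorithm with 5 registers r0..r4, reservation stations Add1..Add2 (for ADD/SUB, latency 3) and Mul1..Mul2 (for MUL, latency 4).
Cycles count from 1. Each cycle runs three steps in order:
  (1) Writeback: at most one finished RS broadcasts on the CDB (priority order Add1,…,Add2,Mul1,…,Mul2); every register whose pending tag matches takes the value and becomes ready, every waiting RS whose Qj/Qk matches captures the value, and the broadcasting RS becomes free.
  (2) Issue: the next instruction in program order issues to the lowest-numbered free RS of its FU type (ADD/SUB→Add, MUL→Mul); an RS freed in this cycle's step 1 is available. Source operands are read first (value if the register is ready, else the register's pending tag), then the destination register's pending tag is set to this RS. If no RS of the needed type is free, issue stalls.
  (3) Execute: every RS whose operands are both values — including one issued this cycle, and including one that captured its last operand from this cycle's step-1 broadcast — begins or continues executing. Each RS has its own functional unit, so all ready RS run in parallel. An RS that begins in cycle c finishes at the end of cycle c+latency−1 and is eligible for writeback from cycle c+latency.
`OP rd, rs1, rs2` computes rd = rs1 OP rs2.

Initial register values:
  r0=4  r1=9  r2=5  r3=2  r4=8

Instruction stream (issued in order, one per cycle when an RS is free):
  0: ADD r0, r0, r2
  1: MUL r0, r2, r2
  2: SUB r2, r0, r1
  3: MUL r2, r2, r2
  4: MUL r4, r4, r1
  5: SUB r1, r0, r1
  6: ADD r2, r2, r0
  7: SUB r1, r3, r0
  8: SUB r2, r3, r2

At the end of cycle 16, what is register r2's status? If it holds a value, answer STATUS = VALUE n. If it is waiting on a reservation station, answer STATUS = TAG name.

STATUS = TAG Add1

c1: issue ADD r0<-Add1 | r0:Add1,r1:9,r2:5,r3:2,r4:8
c2: issue MUL r0<-Mul1 | r0:Mul1,r1:9,r2:5,r3:2,r4:8
c3: issue SUB r2<-Add2 | r0:Mul1,r1:9,r2:Add2,r3:2,r4:8
c4: CDB Add1=9; issue MUL r2<-Mul2 | r0:Mul1,r1:9,r2:Mul2,r3:2,r4:8
c5: stall | r0:Mul1,r1:9,r2:Mul2,r3:2,r4:8
c6: CDB Mul1=25; issue MUL r4<-Mul1 | r0:25,r1:9,r2:Mul2,r3:2,r4:Mul1
c7: issue SUB r1<-Add1 | r0:25,r1:Add1,r2:Mul2,r3:2,r4:Mul1
c8: stall | r0:25,r1:Add1,r2:Mul2,r3:2,r4:Mul1
c9: CDB Add2=16; issue ADD r2<-Add2 | r0:25,r1:Add1,r2:Add2,r3:2,r4:Mul1
c10: CDB Add1=16; issue SUB r1<-Add1 | r0:25,r1:Add1,r2:Add2,r3:2,r4:Mul1
c11: CDB Mul1=72; stall | r0:25,r1:Add1,r2:Add2,r3:2,r4:72
c12: stall | r0:25,r1:Add1,r2:Add2,r3:2,r4:72
c13: CDB Add1=-23; issue SUB r2<-Add1 | r0:25,r1:-23,r2:Add1,r3:2,r4:72
c14: CDB Mul2=256 | r0:25,r1:-23,r2:Add1,r3:2,r4:72
c15: - | r0:25,r1:-23,r2:Add1,r3:2,r4:72
c16: - | r0:25,r1:-23,r2:Add1,r3:2,r4:72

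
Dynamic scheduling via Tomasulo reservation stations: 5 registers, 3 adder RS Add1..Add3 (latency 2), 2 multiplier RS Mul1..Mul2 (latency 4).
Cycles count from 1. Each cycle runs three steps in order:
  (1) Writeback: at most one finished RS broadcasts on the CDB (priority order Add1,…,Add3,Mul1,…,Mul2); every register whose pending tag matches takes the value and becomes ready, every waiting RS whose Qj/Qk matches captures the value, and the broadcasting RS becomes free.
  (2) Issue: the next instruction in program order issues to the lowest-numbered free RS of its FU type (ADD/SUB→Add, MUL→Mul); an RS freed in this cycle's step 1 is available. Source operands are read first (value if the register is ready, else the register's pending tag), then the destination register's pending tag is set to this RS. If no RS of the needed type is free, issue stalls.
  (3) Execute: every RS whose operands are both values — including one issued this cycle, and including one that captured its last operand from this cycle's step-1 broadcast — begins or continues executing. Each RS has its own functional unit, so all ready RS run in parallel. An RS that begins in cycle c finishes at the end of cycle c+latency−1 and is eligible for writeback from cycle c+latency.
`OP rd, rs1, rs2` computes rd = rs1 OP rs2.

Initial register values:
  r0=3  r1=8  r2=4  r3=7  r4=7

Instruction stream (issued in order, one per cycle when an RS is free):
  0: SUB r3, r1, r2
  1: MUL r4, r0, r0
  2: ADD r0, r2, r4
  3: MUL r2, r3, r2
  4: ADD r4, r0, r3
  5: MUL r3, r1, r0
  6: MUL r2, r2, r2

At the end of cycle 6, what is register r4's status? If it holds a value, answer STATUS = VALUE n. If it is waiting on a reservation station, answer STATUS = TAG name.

  c1: issue SUB r3<-Add1  regs: r0:3,r1:8,r2:4,r3:Add1,r4:7
  c2: issue MUL r4<-Mul1  regs: r0:3,r1:8,r2:4,r3:Add1,r4:Mul1
  c3: CDB Add1=4; issue ADD r0<-Add1  regs: r0:Add1,r1:8,r2:4,r3:4,r4:Mul1
  c4: issue MUL r2<-Mul2  regs: r0:Add1,r1:8,r2:Mul2,r3:4,r4:Mul1
  c5: issue ADD r4<-Add2  regs: r0:Add1,r1:8,r2:Mul2,r3:4,r4:Add2
  c6: CDB Mul1=9; issue MUL r3<-Mul1  regs: r0:Add1,r1:8,r2:Mul2,r3:Mul1,r4:Add2

STATUS = TAG Add2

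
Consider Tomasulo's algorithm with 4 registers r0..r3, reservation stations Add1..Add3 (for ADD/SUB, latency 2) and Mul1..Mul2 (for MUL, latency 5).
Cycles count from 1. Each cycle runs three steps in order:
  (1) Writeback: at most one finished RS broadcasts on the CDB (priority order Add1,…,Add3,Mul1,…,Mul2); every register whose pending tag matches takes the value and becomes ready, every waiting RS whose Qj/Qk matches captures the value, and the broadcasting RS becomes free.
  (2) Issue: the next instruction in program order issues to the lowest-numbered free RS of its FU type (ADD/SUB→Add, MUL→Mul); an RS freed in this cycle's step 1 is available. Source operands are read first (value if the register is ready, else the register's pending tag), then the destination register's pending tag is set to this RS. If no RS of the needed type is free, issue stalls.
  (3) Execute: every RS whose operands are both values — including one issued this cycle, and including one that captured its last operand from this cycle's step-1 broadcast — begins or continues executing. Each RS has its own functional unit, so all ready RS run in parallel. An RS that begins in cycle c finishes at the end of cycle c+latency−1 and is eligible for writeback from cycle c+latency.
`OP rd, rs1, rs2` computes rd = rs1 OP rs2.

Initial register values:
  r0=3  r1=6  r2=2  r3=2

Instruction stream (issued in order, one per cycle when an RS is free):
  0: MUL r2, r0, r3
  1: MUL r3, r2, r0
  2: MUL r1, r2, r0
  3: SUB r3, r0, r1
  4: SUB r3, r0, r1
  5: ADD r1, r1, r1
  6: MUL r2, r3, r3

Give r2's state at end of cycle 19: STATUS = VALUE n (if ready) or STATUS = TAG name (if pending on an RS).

cycle 1: issue MUL r2<-Mul1 // r0:3,r1:6,r2:Mul1,r3:2
cycle 2: issue MUL r3<-Mul2 // r0:3,r1:6,r2:Mul1,r3:Mul2
cycle 3: stall // r0:3,r1:6,r2:Mul1,r3:Mul2
cycle 4: stall // r0:3,r1:6,r2:Mul1,r3:Mul2
cycle 5: stall // r0:3,r1:6,r2:Mul1,r3:Mul2
cycle 6: CDB Mul1=6; issue MUL r1<-Mul1 // r0:3,r1:Mul1,r2:6,r3:Mul2
cycle 7: issue SUB r3<-Add1 // r0:3,r1:Mul1,r2:6,r3:Add1
cycle 8: issue SUB r3<-Add2 // r0:3,r1:Mul1,r2:6,r3:Add2
cycle 9: issue ADD r1<-Add3 // r0:3,r1:Add3,r2:6,r3:Add2
cycle 10: stall // r0:3,r1:Add3,r2:6,r3:Add2
cycle 11: CDB Mul1=18; issue MUL r2<-Mul1 // r0:3,r1:Add3,r2:Mul1,r3:Add2
cycle 12: CDB Mul2=18 // r0:3,r1:Add3,r2:Mul1,r3:Add2
cycle 13: CDB Add1=-15 // r0:3,r1:Add3,r2:Mul1,r3:Add2
cycle 14: CDB Add2=-15 // r0:3,r1:Add3,r2:Mul1,r3:-15
cycle 15: CDB Add3=36 // r0:3,r1:36,r2:Mul1,r3:-15
cycle 16: - // r0:3,r1:36,r2:Mul1,r3:-15
cycle 17: - // r0:3,r1:36,r2:Mul1,r3:-15
cycle 18: - // r0:3,r1:36,r2:Mul1,r3:-15
cycle 19: CDB Mul1=225 // r0:3,r1:36,r2:225,r3:-15

STATUS = VALUE 225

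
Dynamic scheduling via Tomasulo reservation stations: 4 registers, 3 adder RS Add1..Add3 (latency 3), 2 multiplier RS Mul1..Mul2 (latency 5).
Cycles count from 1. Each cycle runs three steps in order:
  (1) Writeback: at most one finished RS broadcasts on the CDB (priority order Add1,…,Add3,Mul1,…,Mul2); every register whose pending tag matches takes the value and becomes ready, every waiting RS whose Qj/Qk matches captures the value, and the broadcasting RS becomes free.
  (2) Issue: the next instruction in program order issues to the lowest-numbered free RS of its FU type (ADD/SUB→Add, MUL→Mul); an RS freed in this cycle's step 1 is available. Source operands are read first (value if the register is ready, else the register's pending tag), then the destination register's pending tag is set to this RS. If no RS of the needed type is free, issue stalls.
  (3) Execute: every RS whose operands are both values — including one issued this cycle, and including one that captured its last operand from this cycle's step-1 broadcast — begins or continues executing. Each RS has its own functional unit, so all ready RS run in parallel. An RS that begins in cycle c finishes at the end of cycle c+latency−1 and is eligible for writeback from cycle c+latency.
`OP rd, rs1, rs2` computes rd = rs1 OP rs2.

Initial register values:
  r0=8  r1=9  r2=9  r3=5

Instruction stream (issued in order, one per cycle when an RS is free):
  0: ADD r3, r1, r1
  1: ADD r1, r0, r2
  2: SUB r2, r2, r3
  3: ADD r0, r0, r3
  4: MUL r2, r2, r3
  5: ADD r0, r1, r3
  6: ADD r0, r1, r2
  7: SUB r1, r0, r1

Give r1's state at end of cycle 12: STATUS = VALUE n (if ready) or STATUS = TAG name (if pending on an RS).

c1: issue ADD r3<-Add1 | r0:8,r1:9,r2:9,r3:Add1
c2: issue ADD r1<-Add2 | r0:8,r1:Add2,r2:9,r3:Add1
c3: issue SUB r2<-Add3 | r0:8,r1:Add2,r2:Add3,r3:Add1
c4: CDB Add1=18; issue ADD r0<-Add1 | r0:Add1,r1:Add2,r2:Add3,r3:18
c5: CDB Add2=17; issue MUL r2<-Mul1 | r0:Add1,r1:17,r2:Mul1,r3:18
c6: issue ADD r0<-Add2 | r0:Add2,r1:17,r2:Mul1,r3:18
c7: CDB Add1=26; issue ADD r0<-Add1 | r0:Add1,r1:17,r2:Mul1,r3:18
c8: CDB Add3=-9; issue SUB r1<-Add3 | r0:Add1,r1:Add3,r2:Mul1,r3:18
c9: CDB Add2=35 | r0:Add1,r1:Add3,r2:Mul1,r3:18
c10: - | r0:Add1,r1:Add3,r2:Mul1,r3:18
c11: - | r0:Add1,r1:Add3,r2:Mul1,r3:18
c12: - | r0:Add1,r1:Add3,r2:Mul1,r3:18

STATUS = TAG Add3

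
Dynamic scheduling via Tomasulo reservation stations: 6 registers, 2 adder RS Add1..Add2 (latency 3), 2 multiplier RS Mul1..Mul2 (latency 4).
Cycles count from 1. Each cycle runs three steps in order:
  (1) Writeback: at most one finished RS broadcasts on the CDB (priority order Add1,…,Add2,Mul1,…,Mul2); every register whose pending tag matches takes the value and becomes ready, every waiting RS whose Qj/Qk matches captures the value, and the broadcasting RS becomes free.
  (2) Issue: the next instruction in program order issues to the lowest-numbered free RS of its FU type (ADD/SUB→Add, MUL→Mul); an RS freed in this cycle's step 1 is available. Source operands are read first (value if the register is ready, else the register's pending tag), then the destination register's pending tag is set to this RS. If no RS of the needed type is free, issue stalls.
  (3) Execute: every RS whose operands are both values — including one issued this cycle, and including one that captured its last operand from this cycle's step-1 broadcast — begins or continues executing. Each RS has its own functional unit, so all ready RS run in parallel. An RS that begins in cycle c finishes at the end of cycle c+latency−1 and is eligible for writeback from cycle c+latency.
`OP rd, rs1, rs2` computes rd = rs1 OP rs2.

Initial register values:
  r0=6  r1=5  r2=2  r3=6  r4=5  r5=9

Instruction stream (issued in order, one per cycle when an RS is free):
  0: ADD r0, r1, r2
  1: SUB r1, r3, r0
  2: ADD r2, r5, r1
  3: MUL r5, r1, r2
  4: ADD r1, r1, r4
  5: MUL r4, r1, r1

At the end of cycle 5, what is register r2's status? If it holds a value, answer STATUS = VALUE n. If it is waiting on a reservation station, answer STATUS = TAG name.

c1: issue ADD r0<-Add1 | r0:Add1,r1:5,r2:2,r3:6,r4:5,r5:9
c2: issue SUB r1<-Add2 | r0:Add1,r1:Add2,r2:2,r3:6,r4:5,r5:9
c3: stall | r0:Add1,r1:Add2,r2:2,r3:6,r4:5,r5:9
c4: CDB Add1=7; issue ADD r2<-Add1 | r0:7,r1:Add2,r2:Add1,r3:6,r4:5,r5:9
c5: issue MUL r5<-Mul1 | r0:7,r1:Add2,r2:Add1,r3:6,r4:5,r5:Mul1

STATUS = TAG Add1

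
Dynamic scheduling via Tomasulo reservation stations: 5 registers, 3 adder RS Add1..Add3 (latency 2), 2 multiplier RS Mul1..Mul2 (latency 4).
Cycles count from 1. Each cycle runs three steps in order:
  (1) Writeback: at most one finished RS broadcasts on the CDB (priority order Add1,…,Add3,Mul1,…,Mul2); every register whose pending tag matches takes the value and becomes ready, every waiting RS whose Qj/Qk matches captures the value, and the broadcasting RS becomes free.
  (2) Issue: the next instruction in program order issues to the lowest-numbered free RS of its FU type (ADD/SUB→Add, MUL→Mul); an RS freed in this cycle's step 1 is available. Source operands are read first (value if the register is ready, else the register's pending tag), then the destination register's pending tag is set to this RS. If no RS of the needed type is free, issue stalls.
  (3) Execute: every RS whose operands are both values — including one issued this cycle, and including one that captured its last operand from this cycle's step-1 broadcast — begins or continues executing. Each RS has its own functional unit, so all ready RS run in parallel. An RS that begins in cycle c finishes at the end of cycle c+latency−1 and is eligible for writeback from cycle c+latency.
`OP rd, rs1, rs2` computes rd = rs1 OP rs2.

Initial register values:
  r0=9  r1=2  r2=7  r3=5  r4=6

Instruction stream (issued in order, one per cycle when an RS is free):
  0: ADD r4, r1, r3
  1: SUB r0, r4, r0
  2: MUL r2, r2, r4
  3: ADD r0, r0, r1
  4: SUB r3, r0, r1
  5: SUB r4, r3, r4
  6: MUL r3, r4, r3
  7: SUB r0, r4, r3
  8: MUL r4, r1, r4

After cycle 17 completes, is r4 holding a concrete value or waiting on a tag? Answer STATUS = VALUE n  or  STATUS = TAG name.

cycle 1: issue ADD r4<-Add1 // r0:9,r1:2,r2:7,r3:5,r4:Add1
cycle 2: issue SUB r0<-Add2 // r0:Add2,r1:2,r2:7,r3:5,r4:Add1
cycle 3: CDB Add1=7; issue MUL r2<-Mul1 // r0:Add2,r1:2,r2:Mul1,r3:5,r4:7
cycle 4: issue ADD r0<-Add1 // r0:Add1,r1:2,r2:Mul1,r3:5,r4:7
cycle 5: CDB Add2=-2; issue SUB r3<-Add2 // r0:Add1,r1:2,r2:Mul1,r3:Add2,r4:7
cycle 6: issue SUB r4<-Add3 // r0:Add1,r1:2,r2:Mul1,r3:Add2,r4:Add3
cycle 7: CDB Add1=0; issue MUL r3<-Mul2 // r0:0,r1:2,r2:Mul1,r3:Mul2,r4:Add3
cycle 8: CDB Mul1=49; issue SUB r0<-Add1 // r0:Add1,r1:2,r2:49,r3:Mul2,r4:Add3
cycle 9: CDB Add2=-2; issue MUL r4<-Mul1 // r0:Add1,r1:2,r2:49,r3:Mul2,r4:Mul1
cycle 10: - // r0:Add1,r1:2,r2:49,r3:Mul2,r4:Mul1
cycle 11: CDB Add3=-9 // r0:Add1,r1:2,r2:49,r3:Mul2,r4:Mul1
cycle 12: - // r0:Add1,r1:2,r2:49,r3:Mul2,r4:Mul1
cycle 13: - // r0:Add1,r1:2,r2:49,r3:Mul2,r4:Mul1
cycle 14: - // r0:Add1,r1:2,r2:49,r3:Mul2,r4:Mul1
cycle 15: CDB Mul1=-18 // r0:Add1,r1:2,r2:49,r3:Mul2,r4:-18
cycle 16: CDB Mul2=18 // r0:Add1,r1:2,r2:49,r3:18,r4:-18
cycle 17: - // r0:Add1,r1:2,r2:49,r3:18,r4:-18

STATUS = VALUE -18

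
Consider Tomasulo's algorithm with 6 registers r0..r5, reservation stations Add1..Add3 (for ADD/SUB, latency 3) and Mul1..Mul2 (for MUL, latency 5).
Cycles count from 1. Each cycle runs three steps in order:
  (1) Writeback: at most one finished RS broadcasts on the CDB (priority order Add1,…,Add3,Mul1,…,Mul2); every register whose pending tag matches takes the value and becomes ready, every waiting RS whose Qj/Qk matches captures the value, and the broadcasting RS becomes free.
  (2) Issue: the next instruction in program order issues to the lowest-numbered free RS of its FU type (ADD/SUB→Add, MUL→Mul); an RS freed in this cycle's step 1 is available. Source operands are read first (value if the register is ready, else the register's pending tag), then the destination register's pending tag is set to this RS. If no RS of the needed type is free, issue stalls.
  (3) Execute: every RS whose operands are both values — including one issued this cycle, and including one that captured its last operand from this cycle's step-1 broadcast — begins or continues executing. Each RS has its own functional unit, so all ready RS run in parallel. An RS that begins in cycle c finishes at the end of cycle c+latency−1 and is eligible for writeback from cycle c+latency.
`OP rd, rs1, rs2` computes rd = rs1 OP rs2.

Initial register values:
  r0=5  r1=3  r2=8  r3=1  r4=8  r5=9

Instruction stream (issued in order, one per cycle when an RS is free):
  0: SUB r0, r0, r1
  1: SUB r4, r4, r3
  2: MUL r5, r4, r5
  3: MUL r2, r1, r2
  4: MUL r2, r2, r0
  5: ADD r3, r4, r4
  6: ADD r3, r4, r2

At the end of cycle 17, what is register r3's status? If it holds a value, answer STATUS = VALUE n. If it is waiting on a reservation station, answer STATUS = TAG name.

STATUS = VALUE 55

cycle 1: issue SUB r0<-Add1 // r0:Add1,r1:3,r2:8,r3:1,r4:8,r5:9
cycle 2: issue SUB r4<-Add2 // r0:Add1,r1:3,r2:8,r3:1,r4:Add2,r5:9
cycle 3: issue MUL r5<-Mul1 // r0:Add1,r1:3,r2:8,r3:1,r4:Add2,r5:Mul1
cycle 4: CDB Add1=2; issue MUL r2<-Mul2 // r0:2,r1:3,r2:Mul2,r3:1,r4:Add2,r5:Mul1
cycle 5: CDB Add2=7; stall // r0:2,r1:3,r2:Mul2,r3:1,r4:7,r5:Mul1
cycle 6: stall // r0:2,r1:3,r2:Mul2,r3:1,r4:7,r5:Mul1
cycle 7: stall // r0:2,r1:3,r2:Mul2,r3:1,r4:7,r5:Mul1
cycle 8: stall // r0:2,r1:3,r2:Mul2,r3:1,r4:7,r5:Mul1
cycle 9: CDB Mul2=24; issue MUL r2<-Mul2 // r0:2,r1:3,r2:Mul2,r3:1,r4:7,r5:Mul1
cycle 10: CDB Mul1=63; issue ADD r3<-Add1 // r0:2,r1:3,r2:Mul2,r3:Add1,r4:7,r5:63
cycle 11: issue ADD r3<-Add2 // r0:2,r1:3,r2:Mul2,r3:Add2,r4:7,r5:63
cycle 12: - // r0:2,r1:3,r2:Mul2,r3:Add2,r4:7,r5:63
cycle 13: CDB Add1=14 // r0:2,r1:3,r2:Mul2,r3:Add2,r4:7,r5:63
cycle 14: CDB Mul2=48 // r0:2,r1:3,r2:48,r3:Add2,r4:7,r5:63
cycle 15: - // r0:2,r1:3,r2:48,r3:Add2,r4:7,r5:63
cycle 16: - // r0:2,r1:3,r2:48,r3:Add2,r4:7,r5:63
cycle 17: CDB Add2=55 // r0:2,r1:3,r2:48,r3:55,r4:7,r5:63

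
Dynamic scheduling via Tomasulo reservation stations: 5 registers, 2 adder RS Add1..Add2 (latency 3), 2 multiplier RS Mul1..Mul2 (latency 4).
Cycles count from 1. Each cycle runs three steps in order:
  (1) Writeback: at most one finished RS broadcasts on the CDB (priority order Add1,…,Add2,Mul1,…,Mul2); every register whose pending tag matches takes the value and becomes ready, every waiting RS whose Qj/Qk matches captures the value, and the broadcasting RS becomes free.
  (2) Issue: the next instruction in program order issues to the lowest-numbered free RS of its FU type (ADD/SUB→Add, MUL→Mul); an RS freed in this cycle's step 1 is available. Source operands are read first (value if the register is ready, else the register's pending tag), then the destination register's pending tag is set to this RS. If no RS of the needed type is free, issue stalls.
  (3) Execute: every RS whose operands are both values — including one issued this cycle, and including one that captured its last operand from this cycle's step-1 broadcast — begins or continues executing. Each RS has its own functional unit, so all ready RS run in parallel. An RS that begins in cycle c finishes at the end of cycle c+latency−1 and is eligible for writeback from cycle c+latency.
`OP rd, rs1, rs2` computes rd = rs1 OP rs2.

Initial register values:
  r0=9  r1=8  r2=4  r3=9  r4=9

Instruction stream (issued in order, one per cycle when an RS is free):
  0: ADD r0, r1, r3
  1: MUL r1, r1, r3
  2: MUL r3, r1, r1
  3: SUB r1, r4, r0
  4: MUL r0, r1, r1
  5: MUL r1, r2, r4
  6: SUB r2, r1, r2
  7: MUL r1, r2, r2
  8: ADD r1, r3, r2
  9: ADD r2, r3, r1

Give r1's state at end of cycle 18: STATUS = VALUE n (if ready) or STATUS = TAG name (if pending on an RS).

  c1: issue ADD r0<-Add1  regs: r0:Add1,r1:8,r2:4,r3:9,r4:9
  c2: issue MUL r1<-Mul1  regs: r0:Add1,r1:Mul1,r2:4,r3:9,r4:9
  c3: issue MUL r3<-Mul2  regs: r0:Add1,r1:Mul1,r2:4,r3:Mul2,r4:9
  c4: CDB Add1=17; issue SUB r1<-Add1  regs: r0:17,r1:Add1,r2:4,r3:Mul2,r4:9
  c5: stall  regs: r0:17,r1:Add1,r2:4,r3:Mul2,r4:9
  c6: CDB Mul1=72; issue MUL r0<-Mul1  regs: r0:Mul1,r1:Add1,r2:4,r3:Mul2,r4:9
  c7: CDB Add1=-8; stall  regs: r0:Mul1,r1:-8,r2:4,r3:Mul2,r4:9
  c8: stall  regs: r0:Mul1,r1:-8,r2:4,r3:Mul2,r4:9
  c9: stall  regs: r0:Mul1,r1:-8,r2:4,r3:Mul2,r4:9
  c10: CDB Mul2=5184; issue MUL r1<-Mul2  regs: r0:Mul1,r1:Mul2,r2:4,r3:5184,r4:9
  c11: CDB Mul1=64; issue SUB r2<-Add1  regs: r0:64,r1:Mul2,r2:Add1,r3:5184,r4:9
  c12: issue MUL r1<-Mul1  regs: r0:64,r1:Mul1,r2:Add1,r3:5184,r4:9
  c13: issue ADD r1<-Add2  regs: r0:64,r1:Add2,r2:Add1,r3:5184,r4:9
  c14: CDB Mul2=36; stall  regs: r0:64,r1:Add2,r2:Add1,r3:5184,r4:9
  c15: stall  regs: r0:64,r1:Add2,r2:Add1,r3:5184,r4:9
  c16: stall  regs: r0:64,r1:Add2,r2:Add1,r3:5184,r4:9
  c17: CDB Add1=32; issue ADD r2<-Add1  regs: r0:64,r1:Add2,r2:Add1,r3:5184,r4:9
  c18: -  regs: r0:64,r1:Add2,r2:Add1,r3:5184,r4:9

STATUS = TAG Add2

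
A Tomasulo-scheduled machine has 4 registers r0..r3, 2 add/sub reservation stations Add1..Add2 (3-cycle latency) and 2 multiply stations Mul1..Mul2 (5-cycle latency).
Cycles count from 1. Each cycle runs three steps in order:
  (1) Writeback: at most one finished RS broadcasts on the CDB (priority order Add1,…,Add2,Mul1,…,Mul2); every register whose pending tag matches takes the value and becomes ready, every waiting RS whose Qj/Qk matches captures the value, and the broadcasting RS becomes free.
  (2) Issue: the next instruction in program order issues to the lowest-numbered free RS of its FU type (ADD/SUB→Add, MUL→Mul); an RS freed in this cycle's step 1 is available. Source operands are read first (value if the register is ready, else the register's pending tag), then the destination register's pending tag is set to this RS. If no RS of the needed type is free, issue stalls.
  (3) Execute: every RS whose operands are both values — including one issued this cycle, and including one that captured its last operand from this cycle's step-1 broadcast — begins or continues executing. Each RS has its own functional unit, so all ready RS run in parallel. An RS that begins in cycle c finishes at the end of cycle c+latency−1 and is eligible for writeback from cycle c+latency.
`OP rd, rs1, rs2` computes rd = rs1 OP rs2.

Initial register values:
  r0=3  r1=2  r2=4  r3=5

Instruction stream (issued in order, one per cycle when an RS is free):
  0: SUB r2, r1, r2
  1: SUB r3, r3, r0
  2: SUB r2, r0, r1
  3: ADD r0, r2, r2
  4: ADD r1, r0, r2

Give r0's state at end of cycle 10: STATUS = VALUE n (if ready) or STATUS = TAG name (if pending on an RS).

  c1: issue SUB r2<-Add1  regs: r0:3,r1:2,r2:Add1,r3:5
  c2: issue SUB r3<-Add2  regs: r0:3,r1:2,r2:Add1,r3:Add2
  c3: stall  regs: r0:3,r1:2,r2:Add1,r3:Add2
  c4: CDB Add1=-2; issue SUB r2<-Add1  regs: r0:3,r1:2,r2:Add1,r3:Add2
  c5: CDB Add2=2; issue ADD r0<-Add2  regs: r0:Add2,r1:2,r2:Add1,r3:2
  c6: stall  regs: r0:Add2,r1:2,r2:Add1,r3:2
  c7: CDB Add1=1; issue ADD r1<-Add1  regs: r0:Add2,r1:Add1,r2:1,r3:2
  c8: -  regs: r0:Add2,r1:Add1,r2:1,r3:2
  c9: -  regs: r0:Add2,r1:Add1,r2:1,r3:2
  c10: CDB Add2=2  regs: r0:2,r1:Add1,r2:1,r3:2

STATUS = VALUE 2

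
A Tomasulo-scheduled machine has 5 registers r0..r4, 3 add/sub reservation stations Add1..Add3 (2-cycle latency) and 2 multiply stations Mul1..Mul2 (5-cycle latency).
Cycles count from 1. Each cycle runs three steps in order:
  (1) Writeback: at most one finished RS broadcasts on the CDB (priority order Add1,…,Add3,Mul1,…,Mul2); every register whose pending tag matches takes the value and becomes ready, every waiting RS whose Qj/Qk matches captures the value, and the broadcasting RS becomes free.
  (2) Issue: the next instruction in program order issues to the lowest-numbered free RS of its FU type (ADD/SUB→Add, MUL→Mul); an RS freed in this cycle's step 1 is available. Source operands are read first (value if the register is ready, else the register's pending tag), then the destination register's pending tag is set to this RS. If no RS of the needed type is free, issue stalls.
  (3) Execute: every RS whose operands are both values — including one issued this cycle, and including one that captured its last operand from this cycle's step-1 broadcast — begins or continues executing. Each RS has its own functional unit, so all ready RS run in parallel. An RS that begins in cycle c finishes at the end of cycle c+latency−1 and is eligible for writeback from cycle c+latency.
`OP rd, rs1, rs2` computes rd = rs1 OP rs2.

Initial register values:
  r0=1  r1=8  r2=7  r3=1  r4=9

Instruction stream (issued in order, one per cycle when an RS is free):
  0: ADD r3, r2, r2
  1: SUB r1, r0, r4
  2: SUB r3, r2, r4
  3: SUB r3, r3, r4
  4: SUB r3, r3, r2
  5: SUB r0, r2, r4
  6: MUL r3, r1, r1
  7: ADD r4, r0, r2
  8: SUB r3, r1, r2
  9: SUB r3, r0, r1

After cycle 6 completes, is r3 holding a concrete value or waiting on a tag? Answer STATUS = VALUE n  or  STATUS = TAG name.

STATUS = TAG Add1

cycle 1: issue ADD r3<-Add1 // r0:1,r1:8,r2:7,r3:Add1,r4:9
cycle 2: issue SUB r1<-Add2 // r0:1,r1:Add2,r2:7,r3:Add1,r4:9
cycle 3: CDB Add1=14; issue SUB r3<-Add1 // r0:1,r1:Add2,r2:7,r3:Add1,r4:9
cycle 4: CDB Add2=-8; issue SUB r3<-Add2 // r0:1,r1:-8,r2:7,r3:Add2,r4:9
cycle 5: CDB Add1=-2; issue SUB r3<-Add1 // r0:1,r1:-8,r2:7,r3:Add1,r4:9
cycle 6: issue SUB r0<-Add3 // r0:Add3,r1:-8,r2:7,r3:Add1,r4:9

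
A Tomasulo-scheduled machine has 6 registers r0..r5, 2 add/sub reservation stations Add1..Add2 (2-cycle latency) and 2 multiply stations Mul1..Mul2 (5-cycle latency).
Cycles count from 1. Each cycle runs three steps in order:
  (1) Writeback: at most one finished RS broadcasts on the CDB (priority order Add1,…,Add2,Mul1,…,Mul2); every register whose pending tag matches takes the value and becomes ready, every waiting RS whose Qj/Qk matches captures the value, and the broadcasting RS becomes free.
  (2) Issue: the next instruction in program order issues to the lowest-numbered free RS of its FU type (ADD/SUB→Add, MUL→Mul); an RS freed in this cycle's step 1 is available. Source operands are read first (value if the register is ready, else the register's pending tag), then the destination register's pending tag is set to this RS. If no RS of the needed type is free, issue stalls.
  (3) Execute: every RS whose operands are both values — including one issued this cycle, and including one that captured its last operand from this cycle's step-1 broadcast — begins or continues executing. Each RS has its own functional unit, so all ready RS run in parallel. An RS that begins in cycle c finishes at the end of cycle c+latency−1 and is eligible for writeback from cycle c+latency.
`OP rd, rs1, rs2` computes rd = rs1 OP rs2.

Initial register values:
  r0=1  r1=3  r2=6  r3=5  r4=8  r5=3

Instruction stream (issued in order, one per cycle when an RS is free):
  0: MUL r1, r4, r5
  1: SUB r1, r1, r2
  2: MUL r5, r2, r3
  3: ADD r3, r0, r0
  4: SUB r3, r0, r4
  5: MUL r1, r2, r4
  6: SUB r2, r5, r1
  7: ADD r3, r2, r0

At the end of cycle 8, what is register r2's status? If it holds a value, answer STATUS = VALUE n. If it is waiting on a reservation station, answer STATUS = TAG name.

STATUS = TAG Add2

cycle 1: issue MUL r1<-Mul1 // r0:1,r1:Mul1,r2:6,r3:5,r4:8,r5:3
cycle 2: issue SUB r1<-Add1 // r0:1,r1:Add1,r2:6,r3:5,r4:8,r5:3
cycle 3: issue MUL r5<-Mul2 // r0:1,r1:Add1,r2:6,r3:5,r4:8,r5:Mul2
cycle 4: issue ADD r3<-Add2 // r0:1,r1:Add1,r2:6,r3:Add2,r4:8,r5:Mul2
cycle 5: stall // r0:1,r1:Add1,r2:6,r3:Add2,r4:8,r5:Mul2
cycle 6: CDB Add2=2; issue SUB r3<-Add2 // r0:1,r1:Add1,r2:6,r3:Add2,r4:8,r5:Mul2
cycle 7: CDB Mul1=24; issue MUL r1<-Mul1 // r0:1,r1:Mul1,r2:6,r3:Add2,r4:8,r5:Mul2
cycle 8: CDB Add2=-7; issue SUB r2<-Add2 // r0:1,r1:Mul1,r2:Add2,r3:-7,r4:8,r5:Mul2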